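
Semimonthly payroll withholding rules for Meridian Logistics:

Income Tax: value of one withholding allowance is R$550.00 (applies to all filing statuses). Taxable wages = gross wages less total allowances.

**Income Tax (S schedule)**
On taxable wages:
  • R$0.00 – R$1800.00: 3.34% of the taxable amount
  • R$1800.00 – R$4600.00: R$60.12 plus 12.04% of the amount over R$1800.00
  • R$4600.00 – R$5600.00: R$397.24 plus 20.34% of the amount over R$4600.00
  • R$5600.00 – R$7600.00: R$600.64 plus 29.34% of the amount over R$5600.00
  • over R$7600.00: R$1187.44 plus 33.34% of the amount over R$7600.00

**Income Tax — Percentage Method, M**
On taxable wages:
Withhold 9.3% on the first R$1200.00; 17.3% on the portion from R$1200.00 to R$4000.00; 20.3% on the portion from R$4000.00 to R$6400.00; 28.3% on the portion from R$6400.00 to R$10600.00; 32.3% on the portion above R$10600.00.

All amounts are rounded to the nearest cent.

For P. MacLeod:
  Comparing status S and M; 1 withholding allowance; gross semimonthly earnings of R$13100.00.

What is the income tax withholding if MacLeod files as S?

R$2837.77

Income Tax (S): taxable = R$13100.00 − 1×R$550.00 = R$12550.00
  R$1187.44 + 33.34% × (R$12550.00 − R$7600.00) = R$1187.44 + 33.34% × R$4950.00 = R$2837.77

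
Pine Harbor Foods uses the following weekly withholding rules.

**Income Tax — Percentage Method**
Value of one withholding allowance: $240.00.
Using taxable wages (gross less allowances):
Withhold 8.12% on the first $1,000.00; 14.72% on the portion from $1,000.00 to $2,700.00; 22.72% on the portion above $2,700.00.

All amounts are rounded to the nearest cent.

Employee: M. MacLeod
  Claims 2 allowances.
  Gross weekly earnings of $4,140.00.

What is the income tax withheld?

$549.55

Income Tax: taxable = $4,140.00 − 2×$240.00 = $3,660.00
  $331.44 + 22.72% × ($3,660.00 − $2,700.00) = $331.44 + 22.72% × $960.00 = $549.55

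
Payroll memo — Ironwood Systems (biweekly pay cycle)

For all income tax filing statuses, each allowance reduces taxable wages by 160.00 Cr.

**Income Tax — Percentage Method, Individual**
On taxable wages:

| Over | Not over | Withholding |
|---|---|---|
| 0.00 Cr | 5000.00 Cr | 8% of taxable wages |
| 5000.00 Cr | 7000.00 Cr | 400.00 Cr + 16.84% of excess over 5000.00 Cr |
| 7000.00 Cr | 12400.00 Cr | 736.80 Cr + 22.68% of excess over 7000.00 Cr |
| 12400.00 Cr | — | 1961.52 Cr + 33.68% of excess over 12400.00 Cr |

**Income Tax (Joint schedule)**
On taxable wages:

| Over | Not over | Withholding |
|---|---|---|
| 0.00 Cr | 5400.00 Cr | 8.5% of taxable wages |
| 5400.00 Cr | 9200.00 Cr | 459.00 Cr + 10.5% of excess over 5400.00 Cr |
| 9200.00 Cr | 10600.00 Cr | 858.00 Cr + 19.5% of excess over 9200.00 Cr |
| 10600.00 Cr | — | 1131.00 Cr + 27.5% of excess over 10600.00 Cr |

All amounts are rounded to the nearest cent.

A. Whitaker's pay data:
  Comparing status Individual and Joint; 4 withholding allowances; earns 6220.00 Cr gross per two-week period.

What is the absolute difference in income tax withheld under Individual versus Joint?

19.77 Cr

Income Tax (Individual): taxable = 6220.00 Cr − 4×160.00 Cr = 5580.00 Cr
  400.00 Cr + 16.84% × (5580.00 Cr − 5000.00 Cr) = 400.00 Cr + 16.84% × 580.00 Cr = 497.67 Cr
Income Tax (Joint): taxable = 6220.00 Cr − 4×160.00 Cr = 5580.00 Cr
  459.00 Cr + 10.5% × (5580.00 Cr − 5400.00 Cr) = 459.00 Cr + 10.5% × 180.00 Cr = 477.90 Cr
Difference: |497.67 Cr − 477.90 Cr| = 19.77 Cr (higher under Individual)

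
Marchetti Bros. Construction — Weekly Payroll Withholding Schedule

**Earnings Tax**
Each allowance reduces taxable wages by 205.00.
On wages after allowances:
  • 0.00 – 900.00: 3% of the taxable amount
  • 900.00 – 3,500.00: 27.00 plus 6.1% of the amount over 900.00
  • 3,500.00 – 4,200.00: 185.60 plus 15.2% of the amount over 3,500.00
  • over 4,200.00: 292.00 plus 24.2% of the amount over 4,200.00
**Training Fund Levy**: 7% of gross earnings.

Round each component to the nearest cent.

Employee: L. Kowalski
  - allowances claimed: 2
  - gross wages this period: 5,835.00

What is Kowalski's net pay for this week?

4,838.10

Earnings Tax: taxable = 5,835.00 − 2×205.00 = 5,425.00
  292.00 + 24.2% × (5,425.00 − 4,200.00) = 292.00 + 24.2% × 1,225.00 = 588.45
Training Fund Levy: 7% × 5,835.00 = 408.45
Total withheld: 588.45 + 408.45 = 996.90
Net pay: 5,835.00 − 996.90 = 4,838.10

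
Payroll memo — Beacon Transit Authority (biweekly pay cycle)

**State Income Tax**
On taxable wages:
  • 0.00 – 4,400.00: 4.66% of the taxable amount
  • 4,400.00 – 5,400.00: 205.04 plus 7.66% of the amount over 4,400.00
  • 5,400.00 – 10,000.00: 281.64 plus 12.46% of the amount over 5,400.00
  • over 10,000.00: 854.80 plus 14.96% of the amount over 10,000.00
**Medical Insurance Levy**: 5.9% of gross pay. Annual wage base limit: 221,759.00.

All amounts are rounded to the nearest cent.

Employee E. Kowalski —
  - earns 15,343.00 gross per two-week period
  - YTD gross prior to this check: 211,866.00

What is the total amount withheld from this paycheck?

State Income Tax: taxable = 15,343.00
  854.80 + 14.96% × (15,343.00 − 10,000.00) = 854.80 + 14.96% × 5,343.00 = 1,654.11
Medical Insurance Levy: cap 221,759.00 − YTD 211,866.00 = 9,893.00 subject; 5.9% × 9,893.00 = 583.69
Total: 1,654.11 + 583.69 = 2,237.80

2,237.80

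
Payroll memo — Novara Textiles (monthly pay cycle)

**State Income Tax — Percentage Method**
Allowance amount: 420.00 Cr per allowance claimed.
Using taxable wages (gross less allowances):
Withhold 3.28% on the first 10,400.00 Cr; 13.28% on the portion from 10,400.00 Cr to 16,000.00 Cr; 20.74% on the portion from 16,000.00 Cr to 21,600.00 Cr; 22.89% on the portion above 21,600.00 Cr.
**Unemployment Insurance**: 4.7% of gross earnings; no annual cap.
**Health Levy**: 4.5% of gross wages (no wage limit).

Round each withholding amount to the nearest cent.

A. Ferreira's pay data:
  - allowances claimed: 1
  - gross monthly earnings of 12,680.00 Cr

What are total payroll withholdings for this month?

1,754.69 Cr

State Income Tax: taxable = 12,680.00 Cr − 1×420.00 Cr = 12,260.00 Cr
  341.12 Cr + 13.28% × (12,260.00 Cr − 10,400.00 Cr) = 341.12 Cr + 13.28% × 1,860.00 Cr = 588.13 Cr
Unemployment Insurance: 4.7% × 12,680.00 Cr = 595.96 Cr
Health Levy: 4.5% × 12,680.00 Cr = 570.60 Cr
Total: 588.13 Cr + 595.96 Cr + 570.60 Cr = 1,754.69 Cr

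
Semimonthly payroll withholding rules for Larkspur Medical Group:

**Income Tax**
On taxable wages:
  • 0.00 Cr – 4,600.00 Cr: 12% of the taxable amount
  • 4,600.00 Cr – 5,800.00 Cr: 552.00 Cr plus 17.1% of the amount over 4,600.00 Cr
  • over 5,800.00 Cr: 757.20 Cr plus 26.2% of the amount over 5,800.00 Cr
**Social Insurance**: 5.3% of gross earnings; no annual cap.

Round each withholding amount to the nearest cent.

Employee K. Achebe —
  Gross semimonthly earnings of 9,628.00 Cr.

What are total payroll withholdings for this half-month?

Income Tax: taxable = 9,628.00 Cr
  757.20 Cr + 26.2% × (9,628.00 Cr − 5,800.00 Cr) = 757.20 Cr + 26.2% × 3,828.00 Cr = 1,760.14 Cr
Social Insurance: 5.3% × 9,628.00 Cr = 510.28 Cr
Total: 1,760.14 Cr + 510.28 Cr = 2,270.42 Cr

2,270.42 Cr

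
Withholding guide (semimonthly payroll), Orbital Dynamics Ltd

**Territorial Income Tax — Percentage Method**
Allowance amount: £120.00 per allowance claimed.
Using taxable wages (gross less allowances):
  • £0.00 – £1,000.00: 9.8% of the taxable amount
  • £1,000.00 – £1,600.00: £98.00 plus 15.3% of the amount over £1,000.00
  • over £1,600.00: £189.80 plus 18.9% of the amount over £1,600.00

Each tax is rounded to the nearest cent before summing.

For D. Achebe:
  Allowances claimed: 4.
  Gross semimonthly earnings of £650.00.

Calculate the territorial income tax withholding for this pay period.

Territorial Income Tax: taxable = £650.00 − 4×£120.00 = £170.00
  9.8% × £170.00 = £16.66

£16.66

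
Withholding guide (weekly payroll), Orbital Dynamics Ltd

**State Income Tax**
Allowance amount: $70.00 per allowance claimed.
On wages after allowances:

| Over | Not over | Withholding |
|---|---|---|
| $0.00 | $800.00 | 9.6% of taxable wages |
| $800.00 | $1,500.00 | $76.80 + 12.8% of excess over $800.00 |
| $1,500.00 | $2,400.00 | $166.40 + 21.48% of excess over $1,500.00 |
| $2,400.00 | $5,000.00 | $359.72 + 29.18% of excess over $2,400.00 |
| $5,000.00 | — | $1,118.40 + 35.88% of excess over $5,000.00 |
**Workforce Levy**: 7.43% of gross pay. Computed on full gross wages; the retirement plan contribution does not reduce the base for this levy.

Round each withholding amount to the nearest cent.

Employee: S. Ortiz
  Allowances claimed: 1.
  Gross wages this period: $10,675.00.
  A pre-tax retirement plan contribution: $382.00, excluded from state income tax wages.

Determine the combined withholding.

State Income Tax: taxable = $10,675.00 − $382.00 − 1×$70.00 = $10,223.00
  $1,118.40 + 35.88% × ($10,223.00 − $5,000.00) = $1,118.40 + 35.88% × $5,223.00 = $2,992.41
Workforce Levy: 7.43% × $10,675.00 = $793.15
Total: $2,992.41 + $793.15 = $3,785.56

$3,785.56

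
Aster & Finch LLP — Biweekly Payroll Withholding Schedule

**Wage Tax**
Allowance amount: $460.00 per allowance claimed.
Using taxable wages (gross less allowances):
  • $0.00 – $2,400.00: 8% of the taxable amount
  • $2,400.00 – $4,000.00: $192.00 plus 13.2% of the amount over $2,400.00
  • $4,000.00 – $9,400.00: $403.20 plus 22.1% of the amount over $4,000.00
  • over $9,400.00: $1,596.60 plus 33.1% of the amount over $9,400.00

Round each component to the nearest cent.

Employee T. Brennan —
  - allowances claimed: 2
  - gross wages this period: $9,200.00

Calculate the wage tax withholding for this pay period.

Wage Tax: taxable = $9,200.00 − 2×$460.00 = $8,280.00
  $403.20 + 22.1% × ($8,280.00 − $4,000.00) = $403.20 + 22.1% × $4,280.00 = $1,349.08

$1,349.08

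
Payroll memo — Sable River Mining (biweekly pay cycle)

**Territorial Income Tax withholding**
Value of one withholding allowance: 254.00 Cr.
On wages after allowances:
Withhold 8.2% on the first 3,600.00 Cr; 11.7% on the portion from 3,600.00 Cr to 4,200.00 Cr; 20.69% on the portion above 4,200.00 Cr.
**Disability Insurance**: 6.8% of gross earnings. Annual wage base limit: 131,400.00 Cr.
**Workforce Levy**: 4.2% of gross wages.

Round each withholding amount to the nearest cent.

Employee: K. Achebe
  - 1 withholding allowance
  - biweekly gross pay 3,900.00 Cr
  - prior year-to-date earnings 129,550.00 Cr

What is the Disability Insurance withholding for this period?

Disability Insurance: cap 131,400.00 Cr − YTD 129,550.00 Cr = 1,850.00 Cr subject; 6.8% × 1,850.00 Cr = 125.80 Cr

125.80 Cr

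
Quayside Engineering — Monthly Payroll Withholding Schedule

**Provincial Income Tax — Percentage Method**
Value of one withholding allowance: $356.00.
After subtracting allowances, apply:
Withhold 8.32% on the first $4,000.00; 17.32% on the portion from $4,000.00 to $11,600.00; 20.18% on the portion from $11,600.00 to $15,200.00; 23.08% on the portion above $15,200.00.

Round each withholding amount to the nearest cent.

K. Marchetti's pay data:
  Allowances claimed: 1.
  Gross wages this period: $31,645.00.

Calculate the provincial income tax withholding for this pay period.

Provincial Income Tax: taxable = $31,645.00 − 1×$356.00 = $31,289.00
  $2,375.60 + 23.08% × ($31,289.00 − $15,200.00) = $2,375.60 + 23.08% × $16,089.00 = $6,088.94

$6,088.94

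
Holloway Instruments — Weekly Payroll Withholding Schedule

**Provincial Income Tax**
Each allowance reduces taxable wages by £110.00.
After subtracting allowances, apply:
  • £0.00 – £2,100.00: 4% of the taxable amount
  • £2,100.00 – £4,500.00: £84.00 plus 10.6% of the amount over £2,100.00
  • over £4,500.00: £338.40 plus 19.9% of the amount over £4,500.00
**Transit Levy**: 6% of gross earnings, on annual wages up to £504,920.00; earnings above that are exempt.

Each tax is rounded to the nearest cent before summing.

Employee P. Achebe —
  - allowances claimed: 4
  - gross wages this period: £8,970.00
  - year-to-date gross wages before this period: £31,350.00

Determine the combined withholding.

Provincial Income Tax: taxable = £8,970.00 − 4×£110.00 = £8,530.00
  £338.40 + 19.9% × (£8,530.00 − £4,500.00) = £338.40 + 19.9% × £4,030.00 = £1,140.37
Transit Levy: 6% × £8,970.00 = £538.20
Total: £1,140.37 + £538.20 = £1,678.57

£1,678.57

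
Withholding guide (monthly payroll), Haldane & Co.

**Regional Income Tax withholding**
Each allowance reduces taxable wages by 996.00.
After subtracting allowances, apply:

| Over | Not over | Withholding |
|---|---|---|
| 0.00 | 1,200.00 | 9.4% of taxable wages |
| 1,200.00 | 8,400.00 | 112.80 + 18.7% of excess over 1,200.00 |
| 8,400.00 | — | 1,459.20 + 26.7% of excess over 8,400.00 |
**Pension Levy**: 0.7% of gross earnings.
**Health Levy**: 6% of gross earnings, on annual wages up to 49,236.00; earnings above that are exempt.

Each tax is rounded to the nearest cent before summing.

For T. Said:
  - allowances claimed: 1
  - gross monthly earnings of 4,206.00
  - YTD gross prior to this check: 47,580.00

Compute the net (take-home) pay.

3,588.53

Regional Income Tax: taxable = 4,206.00 − 1×996.00 = 3,210.00
  112.80 + 18.7% × (3,210.00 − 1,200.00) = 112.80 + 18.7% × 2,010.00 = 488.67
Pension Levy: 0.7% × 4,206.00 = 29.44
Health Levy: cap 49,236.00 − YTD 47,580.00 = 1,656.00 subject; 6% × 1,656.00 = 99.36
Total withheld: 488.67 + 29.44 + 99.36 = 617.47
Net pay: 4,206.00 − 617.47 = 3,588.53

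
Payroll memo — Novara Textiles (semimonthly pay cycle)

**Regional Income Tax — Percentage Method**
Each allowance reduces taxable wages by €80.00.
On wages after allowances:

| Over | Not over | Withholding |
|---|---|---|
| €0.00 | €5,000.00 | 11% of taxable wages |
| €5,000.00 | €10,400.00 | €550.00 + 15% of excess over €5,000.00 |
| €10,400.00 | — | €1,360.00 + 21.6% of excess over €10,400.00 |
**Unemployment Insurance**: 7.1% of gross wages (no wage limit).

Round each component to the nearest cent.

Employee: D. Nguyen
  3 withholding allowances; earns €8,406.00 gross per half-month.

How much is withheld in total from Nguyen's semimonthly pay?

€1,621.73

Regional Income Tax: taxable = €8,406.00 − 3×€80.00 = €8,166.00
  €550.00 + 15% × (€8,166.00 − €5,000.00) = €550.00 + 15% × €3,166.00 = €1,024.90
Unemployment Insurance: 7.1% × €8,406.00 = €596.83
Total: €1,024.90 + €596.83 = €1,621.73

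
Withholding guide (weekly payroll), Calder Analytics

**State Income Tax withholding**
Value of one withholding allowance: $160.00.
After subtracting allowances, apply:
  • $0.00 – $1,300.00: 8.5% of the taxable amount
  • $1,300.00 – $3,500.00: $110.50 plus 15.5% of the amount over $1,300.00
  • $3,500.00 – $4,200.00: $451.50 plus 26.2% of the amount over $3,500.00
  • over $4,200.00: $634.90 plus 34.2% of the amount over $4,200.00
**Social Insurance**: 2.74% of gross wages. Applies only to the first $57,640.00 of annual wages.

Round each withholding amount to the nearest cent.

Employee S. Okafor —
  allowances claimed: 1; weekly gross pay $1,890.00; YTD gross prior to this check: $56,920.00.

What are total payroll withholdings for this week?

State Income Tax: taxable = $1,890.00 − 1×$160.00 = $1,730.00
  $110.50 + 15.5% × ($1,730.00 − $1,300.00) = $110.50 + 15.5% × $430.00 = $177.15
Social Insurance: cap $57,640.00 − YTD $56,920.00 = $720.00 subject; 2.74% × $720.00 = $19.73
Total: $177.15 + $19.73 = $196.88

$196.88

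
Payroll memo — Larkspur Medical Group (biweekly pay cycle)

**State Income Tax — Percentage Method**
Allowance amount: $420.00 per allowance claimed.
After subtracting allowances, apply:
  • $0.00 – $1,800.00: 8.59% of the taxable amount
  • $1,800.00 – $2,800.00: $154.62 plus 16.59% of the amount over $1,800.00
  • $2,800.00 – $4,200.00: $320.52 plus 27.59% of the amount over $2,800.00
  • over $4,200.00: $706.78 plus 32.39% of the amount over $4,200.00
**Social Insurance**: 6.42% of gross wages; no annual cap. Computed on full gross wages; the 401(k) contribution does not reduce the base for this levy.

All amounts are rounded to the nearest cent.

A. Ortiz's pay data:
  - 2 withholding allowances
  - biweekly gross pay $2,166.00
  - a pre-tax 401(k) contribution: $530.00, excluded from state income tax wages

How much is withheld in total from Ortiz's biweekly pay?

$207.44

State Income Tax: taxable = $2,166.00 − $530.00 − 2×$420.00 = $796.00
  8.59% × $796.00 = $68.38
Social Insurance: 6.42% × $2,166.00 = $139.06
Total: $68.38 + $139.06 = $207.44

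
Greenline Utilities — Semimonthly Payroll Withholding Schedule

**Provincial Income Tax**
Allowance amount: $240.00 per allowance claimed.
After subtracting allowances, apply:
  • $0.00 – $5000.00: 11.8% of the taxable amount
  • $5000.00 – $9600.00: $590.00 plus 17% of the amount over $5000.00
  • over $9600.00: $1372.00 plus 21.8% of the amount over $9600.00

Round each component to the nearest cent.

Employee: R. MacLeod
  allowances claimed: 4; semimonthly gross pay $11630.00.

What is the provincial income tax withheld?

Provincial Income Tax: taxable = $11630.00 − 4×$240.00 = $10670.00
  $1372.00 + 21.8% × ($10670.00 − $9600.00) = $1372.00 + 21.8% × $1070.00 = $1605.26

$1605.26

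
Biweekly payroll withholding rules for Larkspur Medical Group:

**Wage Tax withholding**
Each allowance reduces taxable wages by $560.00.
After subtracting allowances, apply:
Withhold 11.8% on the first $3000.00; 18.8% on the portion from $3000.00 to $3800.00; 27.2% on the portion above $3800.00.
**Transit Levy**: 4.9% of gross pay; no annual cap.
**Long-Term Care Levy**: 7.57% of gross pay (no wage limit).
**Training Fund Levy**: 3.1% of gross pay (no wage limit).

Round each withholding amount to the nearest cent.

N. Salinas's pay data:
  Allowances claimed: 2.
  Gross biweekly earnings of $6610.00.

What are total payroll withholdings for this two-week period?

$1993.26

Wage Tax: taxable = $6610.00 − 2×$560.00 = $5490.00
  $504.40 + 27.2% × ($5490.00 − $3800.00) = $504.40 + 27.2% × $1690.00 = $964.08
Transit Levy: 4.9% × $6610.00 = $323.89
Long-Term Care Levy: 7.57% × $6610.00 = $500.38
Training Fund Levy: 3.1% × $6610.00 = $204.91
Total: $964.08 + $323.89 + $500.38 + $204.91 = $1993.26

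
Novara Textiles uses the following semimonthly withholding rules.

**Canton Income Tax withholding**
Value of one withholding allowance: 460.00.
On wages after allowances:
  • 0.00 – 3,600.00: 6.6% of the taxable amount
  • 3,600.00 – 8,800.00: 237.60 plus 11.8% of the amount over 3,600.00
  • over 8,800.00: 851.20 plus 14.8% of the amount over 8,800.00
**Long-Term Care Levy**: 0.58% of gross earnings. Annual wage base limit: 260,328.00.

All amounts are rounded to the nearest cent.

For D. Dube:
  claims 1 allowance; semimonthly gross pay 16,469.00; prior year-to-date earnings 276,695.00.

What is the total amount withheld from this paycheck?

Canton Income Tax: taxable = 16,469.00 − 1×460.00 = 16,009.00
  851.20 + 14.8% × (16,009.00 − 8,800.00) = 851.20 + 14.8% × 7,209.00 = 1,918.13
Long-Term Care Levy: YTD 276,695.00 ≥ cap 260,328.00 → 0.00
Total: 1,918.13 + 0.00 = 1,918.13

1,918.13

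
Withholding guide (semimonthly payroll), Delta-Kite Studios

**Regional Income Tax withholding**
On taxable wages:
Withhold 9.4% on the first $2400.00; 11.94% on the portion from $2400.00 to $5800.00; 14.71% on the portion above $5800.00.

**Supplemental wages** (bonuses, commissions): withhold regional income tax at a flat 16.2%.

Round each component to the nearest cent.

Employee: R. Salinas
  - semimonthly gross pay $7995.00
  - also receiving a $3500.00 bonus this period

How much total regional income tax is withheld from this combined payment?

Regional Income Tax: taxable = $7995.00
  $631.56 + 14.71% × ($7995.00 − $5800.00) = $631.56 + 14.71% × $2195.00 = $954.44
Supplemental (16.2% flat on bonus): 16.2% × $3500.00 = $567.00
Total regional income tax: $954.44 + $567.00 = $1521.44

$1521.44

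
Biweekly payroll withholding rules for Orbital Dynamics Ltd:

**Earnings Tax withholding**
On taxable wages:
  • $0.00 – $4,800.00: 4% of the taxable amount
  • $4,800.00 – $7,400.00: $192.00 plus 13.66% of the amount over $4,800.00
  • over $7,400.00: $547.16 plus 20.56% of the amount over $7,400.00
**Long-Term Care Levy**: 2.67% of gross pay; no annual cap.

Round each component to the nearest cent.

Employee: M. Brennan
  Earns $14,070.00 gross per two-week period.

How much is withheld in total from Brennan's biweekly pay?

Earnings Tax: taxable = $14,070.00
  $547.16 + 20.56% × ($14,070.00 − $7,400.00) = $547.16 + 20.56% × $6,670.00 = $1,918.51
Long-Term Care Levy: 2.67% × $14,070.00 = $375.67
Total: $1,918.51 + $375.67 = $2,294.18

$2,294.18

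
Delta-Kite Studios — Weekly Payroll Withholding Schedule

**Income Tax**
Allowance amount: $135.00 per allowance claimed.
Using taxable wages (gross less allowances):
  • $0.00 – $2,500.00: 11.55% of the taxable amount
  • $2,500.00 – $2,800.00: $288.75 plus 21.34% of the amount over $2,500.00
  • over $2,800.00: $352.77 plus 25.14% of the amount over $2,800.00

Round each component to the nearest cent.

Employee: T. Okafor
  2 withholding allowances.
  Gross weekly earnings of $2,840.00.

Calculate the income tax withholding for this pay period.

Income Tax: taxable = $2,840.00 − 2×$135.00 = $2,570.00
  $288.75 + 21.34% × ($2,570.00 − $2,500.00) = $288.75 + 21.34% × $70.00 = $303.69

$303.69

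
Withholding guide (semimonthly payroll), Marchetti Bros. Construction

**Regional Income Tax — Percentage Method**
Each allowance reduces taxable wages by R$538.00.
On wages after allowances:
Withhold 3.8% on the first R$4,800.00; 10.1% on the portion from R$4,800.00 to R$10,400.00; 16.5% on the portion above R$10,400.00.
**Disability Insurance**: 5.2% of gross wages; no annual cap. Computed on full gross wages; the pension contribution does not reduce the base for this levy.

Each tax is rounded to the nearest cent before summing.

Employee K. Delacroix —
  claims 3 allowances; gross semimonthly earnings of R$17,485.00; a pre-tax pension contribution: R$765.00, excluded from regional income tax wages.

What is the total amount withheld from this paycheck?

Regional Income Tax: taxable = R$17,485.00 − R$765.00 − 3×R$538.00 = R$15,106.00
  R$748.00 + 16.5% × (R$15,106.00 − R$10,400.00) = R$748.00 + 16.5% × R$4,706.00 = R$1,524.49
Disability Insurance: 5.2% × R$17,485.00 = R$909.22
Total: R$1,524.49 + R$909.22 = R$2,433.71

R$2,433.71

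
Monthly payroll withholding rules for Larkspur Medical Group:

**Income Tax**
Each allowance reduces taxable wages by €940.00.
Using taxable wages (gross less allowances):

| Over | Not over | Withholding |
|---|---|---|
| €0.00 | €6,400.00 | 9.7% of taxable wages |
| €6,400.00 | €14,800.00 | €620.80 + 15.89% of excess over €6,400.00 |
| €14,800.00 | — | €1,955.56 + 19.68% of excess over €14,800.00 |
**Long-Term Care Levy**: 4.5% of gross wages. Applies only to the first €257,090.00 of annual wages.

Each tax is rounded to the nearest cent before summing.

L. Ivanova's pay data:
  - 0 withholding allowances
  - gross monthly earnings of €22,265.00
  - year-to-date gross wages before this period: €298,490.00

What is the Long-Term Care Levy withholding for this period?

€0.00

Long-Term Care Levy: YTD €298,490.00 ≥ cap €257,090.00 → €0.00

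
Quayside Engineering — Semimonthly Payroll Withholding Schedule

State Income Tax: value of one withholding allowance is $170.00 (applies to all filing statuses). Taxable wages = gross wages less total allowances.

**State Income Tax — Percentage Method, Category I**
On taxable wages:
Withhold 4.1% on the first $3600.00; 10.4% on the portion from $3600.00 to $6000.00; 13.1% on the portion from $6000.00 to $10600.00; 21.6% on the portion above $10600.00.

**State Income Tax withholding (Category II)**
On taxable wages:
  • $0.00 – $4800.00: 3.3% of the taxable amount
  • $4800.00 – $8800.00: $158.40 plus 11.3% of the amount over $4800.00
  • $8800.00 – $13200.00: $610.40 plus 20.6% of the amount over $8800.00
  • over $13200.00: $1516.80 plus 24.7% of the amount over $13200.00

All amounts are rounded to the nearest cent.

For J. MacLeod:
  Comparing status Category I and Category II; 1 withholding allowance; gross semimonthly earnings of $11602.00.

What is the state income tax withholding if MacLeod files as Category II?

$1152.59

State Income Tax (Category II): taxable = $11602.00 − 1×$170.00 = $11432.00
  $610.40 + 20.6% × ($11432.00 − $8800.00) = $610.40 + 20.6% × $2632.00 = $1152.59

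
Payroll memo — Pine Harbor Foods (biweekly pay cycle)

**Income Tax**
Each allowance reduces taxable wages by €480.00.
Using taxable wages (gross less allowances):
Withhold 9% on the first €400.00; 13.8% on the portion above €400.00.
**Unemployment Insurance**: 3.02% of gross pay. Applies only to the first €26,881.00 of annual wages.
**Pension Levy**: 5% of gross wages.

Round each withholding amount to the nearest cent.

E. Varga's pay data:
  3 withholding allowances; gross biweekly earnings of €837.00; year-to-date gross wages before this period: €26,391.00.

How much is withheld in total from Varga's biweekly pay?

€56.65

Income Tax: taxable = €837.00 − 3×€480.00 = €-603.00
  Taxable ≤ 0 → €0.00
Unemployment Insurance: cap €26,881.00 − YTD €26,391.00 = €490.00 subject; 3.02% × €490.00 = €14.80
Pension Levy: 5% × €837.00 = €41.85
Total: €0.00 + €14.80 + €41.85 = €56.65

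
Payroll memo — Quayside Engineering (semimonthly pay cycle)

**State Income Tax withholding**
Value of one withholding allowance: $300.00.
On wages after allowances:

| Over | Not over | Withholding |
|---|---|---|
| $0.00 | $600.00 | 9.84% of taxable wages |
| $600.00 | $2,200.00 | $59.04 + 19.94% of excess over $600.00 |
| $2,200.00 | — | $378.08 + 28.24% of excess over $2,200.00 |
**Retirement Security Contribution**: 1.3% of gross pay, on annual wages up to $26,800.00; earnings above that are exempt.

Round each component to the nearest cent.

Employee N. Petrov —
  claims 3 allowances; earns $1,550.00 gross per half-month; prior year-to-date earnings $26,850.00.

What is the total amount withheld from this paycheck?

State Income Tax: taxable = $1,550.00 − 3×$300.00 = $650.00
  $59.04 + 19.94% × ($650.00 − $600.00) = $59.04 + 19.94% × $50.00 = $69.01
Retirement Security Contribution: YTD $26,850.00 ≥ cap $26,800.00 → $0.00
Total: $69.01 + $0.00 = $69.01

$69.01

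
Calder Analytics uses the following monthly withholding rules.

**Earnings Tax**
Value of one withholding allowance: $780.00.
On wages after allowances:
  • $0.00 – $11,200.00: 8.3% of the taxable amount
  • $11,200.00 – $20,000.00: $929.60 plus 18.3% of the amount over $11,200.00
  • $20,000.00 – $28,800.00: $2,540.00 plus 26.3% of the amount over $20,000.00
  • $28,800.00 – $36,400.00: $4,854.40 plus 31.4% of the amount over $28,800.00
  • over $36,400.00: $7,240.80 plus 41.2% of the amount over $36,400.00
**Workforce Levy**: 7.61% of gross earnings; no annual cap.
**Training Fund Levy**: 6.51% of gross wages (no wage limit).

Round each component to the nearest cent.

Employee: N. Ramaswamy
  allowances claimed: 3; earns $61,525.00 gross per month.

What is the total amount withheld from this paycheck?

Earnings Tax: taxable = $61,525.00 − 3×$780.00 = $59,185.00
  $7,240.80 + 41.2% × ($59,185.00 − $36,400.00) = $7,240.80 + 41.2% × $22,785.00 = $16,628.22
Workforce Levy: 7.61% × $61,525.00 = $4,682.05
Training Fund Levy: 6.51% × $61,525.00 = $4,005.28
Total: $16,628.22 + $4,682.05 + $4,005.28 = $25,315.55

$25,315.55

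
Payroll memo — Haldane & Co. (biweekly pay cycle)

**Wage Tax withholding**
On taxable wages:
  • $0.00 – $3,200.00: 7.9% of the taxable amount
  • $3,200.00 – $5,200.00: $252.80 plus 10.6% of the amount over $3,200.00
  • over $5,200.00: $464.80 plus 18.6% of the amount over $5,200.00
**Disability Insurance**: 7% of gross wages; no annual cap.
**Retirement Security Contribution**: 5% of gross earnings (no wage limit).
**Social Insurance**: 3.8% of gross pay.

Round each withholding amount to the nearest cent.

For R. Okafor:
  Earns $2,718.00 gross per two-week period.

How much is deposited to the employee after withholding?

$2,073.84

Wage Tax: taxable = $2,718.00
  7.9% × $2,718.00 = $214.72
Disability Insurance: 7% × $2,718.00 = $190.26
Retirement Security Contribution: 5% × $2,718.00 = $135.90
Social Insurance: 3.8% × $2,718.00 = $103.28
Total withheld: $214.72 + $190.26 + $135.90 + $103.28 = $644.16
Net pay: $2,718.00 − $644.16 = $2,073.84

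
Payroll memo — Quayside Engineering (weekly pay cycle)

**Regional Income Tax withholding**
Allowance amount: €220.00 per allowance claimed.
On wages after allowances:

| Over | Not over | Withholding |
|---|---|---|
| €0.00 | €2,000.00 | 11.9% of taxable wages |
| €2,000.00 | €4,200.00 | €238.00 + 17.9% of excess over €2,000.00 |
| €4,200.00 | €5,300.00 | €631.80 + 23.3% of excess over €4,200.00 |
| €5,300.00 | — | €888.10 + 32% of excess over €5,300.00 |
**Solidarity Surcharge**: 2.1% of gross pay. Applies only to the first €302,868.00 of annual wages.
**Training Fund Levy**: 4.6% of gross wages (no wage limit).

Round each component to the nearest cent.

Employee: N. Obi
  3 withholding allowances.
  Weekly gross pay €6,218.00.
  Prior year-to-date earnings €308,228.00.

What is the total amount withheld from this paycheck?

€1,256.69

Regional Income Tax: taxable = €6,218.00 − 3×€220.00 = €5,558.00
  €888.10 + 32% × (€5,558.00 − €5,300.00) = €888.10 + 32% × €258.00 = €970.66
Solidarity Surcharge: YTD €308,228.00 ≥ cap €302,868.00 → €0.00
Training Fund Levy: 4.6% × €6,218.00 = €286.03
Total: €970.66 + €0.00 + €286.03 = €1,256.69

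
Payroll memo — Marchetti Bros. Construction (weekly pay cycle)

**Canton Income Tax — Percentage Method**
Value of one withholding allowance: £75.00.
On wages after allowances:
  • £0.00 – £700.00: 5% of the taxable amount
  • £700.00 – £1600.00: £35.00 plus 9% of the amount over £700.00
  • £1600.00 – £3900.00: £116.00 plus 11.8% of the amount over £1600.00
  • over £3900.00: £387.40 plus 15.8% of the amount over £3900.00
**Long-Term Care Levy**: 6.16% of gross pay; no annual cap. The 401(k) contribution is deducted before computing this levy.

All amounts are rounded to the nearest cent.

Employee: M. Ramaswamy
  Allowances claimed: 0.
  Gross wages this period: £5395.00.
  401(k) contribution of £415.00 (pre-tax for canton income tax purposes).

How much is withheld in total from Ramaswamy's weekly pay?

£864.81

Canton Income Tax: taxable = £5395.00 − £415.00 = £4980.00
  £387.40 + 15.8% × (£4980.00 − £3900.00) = £387.40 + 15.8% × £1080.00 = £558.04
Long-Term Care Levy: 6.16% × £4980.00 = £306.77
Total: £558.04 + £306.77 = £864.81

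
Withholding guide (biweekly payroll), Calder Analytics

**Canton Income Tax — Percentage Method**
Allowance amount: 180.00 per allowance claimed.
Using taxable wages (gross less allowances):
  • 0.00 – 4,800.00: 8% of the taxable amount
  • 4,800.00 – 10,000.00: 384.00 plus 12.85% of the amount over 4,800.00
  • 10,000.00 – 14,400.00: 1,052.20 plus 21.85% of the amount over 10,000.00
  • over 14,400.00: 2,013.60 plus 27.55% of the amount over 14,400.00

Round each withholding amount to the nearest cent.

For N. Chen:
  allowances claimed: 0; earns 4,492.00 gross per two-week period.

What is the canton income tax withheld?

Canton Income Tax: taxable = 4,492.00
  8% × 4,492.00 = 359.36

359.36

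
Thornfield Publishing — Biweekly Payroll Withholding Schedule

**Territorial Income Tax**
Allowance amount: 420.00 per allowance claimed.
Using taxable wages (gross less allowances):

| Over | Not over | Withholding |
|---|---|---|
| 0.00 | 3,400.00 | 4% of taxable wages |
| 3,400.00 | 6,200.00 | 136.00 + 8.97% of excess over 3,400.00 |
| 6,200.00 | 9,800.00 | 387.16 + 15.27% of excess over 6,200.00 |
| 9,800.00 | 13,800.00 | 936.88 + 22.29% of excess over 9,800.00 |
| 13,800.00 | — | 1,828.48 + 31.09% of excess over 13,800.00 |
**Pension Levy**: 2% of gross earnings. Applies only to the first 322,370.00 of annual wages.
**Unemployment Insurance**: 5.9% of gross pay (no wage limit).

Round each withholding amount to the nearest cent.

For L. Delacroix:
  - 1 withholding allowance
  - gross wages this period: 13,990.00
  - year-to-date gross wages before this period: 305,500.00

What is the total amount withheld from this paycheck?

Territorial Income Tax: taxable = 13,990.00 − 1×420.00 = 13,570.00
  936.88 + 22.29% × (13,570.00 − 9,800.00) = 936.88 + 22.29% × 3,770.00 = 1,777.21
Pension Levy: 2% × 13,990.00 = 279.80
Unemployment Insurance: 5.9% × 13,990.00 = 825.41
Total: 1,777.21 + 279.80 + 825.41 = 2,882.42

2,882.42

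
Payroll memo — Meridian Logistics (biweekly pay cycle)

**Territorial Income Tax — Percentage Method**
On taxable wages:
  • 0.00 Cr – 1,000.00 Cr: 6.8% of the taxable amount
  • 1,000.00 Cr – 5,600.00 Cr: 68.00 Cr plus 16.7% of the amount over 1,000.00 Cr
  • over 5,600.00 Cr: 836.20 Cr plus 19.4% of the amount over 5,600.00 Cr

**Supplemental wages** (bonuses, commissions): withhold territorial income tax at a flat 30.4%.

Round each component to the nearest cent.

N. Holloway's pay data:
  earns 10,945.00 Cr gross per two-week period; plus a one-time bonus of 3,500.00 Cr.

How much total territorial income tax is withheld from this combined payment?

2,937.13 Cr

Territorial Income Tax: taxable = 10,945.00 Cr
  836.20 Cr + 19.4% × (10,945.00 Cr − 5,600.00 Cr) = 836.20 Cr + 19.4% × 5,345.00 Cr = 1,873.13 Cr
Supplemental (30.4% flat on bonus): 30.4% × 3,500.00 Cr = 1,064.00 Cr
Total territorial income tax: 1,873.13 Cr + 1,064.00 Cr = 2,937.13 Cr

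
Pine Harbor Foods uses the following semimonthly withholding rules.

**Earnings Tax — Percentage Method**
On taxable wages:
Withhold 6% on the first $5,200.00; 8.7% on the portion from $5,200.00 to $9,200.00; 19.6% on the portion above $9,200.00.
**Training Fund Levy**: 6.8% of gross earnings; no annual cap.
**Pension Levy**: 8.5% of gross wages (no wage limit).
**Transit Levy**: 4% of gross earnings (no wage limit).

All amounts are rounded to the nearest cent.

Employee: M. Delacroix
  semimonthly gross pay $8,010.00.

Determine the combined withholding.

$2,102.40

Earnings Tax: taxable = $8,010.00
  $312.00 + 8.7% × ($8,010.00 − $5,200.00) = $312.00 + 8.7% × $2,810.00 = $556.47
Training Fund Levy: 6.8% × $8,010.00 = $544.68
Pension Levy: 8.5% × $8,010.00 = $680.85
Transit Levy: 4% × $8,010.00 = $320.40
Total: $556.47 + $544.68 + $680.85 + $320.40 = $2,102.40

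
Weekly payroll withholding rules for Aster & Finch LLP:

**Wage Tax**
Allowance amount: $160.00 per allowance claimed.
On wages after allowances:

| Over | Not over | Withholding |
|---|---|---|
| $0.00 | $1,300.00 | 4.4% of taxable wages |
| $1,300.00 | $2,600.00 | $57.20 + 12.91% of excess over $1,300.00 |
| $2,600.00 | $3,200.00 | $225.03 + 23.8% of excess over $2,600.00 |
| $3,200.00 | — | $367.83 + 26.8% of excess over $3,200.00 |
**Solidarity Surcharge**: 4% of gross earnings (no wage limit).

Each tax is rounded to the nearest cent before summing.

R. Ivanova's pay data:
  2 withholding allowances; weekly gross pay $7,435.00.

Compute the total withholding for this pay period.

$1,714.45

Wage Tax: taxable = $7,435.00 − 2×$160.00 = $7,115.00
  $367.83 + 26.8% × ($7,115.00 − $3,200.00) = $367.83 + 26.8% × $3,915.00 = $1,417.05
Solidarity Surcharge: 4% × $7,435.00 = $297.40
Total: $1,417.05 + $297.40 = $1,714.45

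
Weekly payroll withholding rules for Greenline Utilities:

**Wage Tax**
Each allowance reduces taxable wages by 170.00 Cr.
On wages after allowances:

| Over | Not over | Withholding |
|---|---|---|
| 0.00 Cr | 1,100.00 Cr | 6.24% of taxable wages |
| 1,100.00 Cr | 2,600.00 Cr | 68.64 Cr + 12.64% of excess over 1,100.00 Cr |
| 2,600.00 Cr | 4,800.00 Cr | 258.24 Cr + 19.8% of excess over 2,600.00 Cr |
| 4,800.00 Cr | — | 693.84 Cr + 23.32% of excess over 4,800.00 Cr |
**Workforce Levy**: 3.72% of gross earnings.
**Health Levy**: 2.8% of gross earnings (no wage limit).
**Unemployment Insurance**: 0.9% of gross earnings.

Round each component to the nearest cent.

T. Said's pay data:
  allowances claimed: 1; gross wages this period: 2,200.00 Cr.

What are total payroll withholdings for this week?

349.43 Cr

Wage Tax: taxable = 2,200.00 Cr − 1×170.00 Cr = 2,030.00 Cr
  68.64 Cr + 12.64% × (2,030.00 Cr − 1,100.00 Cr) = 68.64 Cr + 12.64% × 930.00 Cr = 186.19 Cr
Workforce Levy: 3.72% × 2,200.00 Cr = 81.84 Cr
Health Levy: 2.8% × 2,200.00 Cr = 61.60 Cr
Unemployment Insurance: 0.9% × 2,200.00 Cr = 19.80 Cr
Total: 186.19 Cr + 81.84 Cr + 61.60 Cr + 19.80 Cr = 349.43 Cr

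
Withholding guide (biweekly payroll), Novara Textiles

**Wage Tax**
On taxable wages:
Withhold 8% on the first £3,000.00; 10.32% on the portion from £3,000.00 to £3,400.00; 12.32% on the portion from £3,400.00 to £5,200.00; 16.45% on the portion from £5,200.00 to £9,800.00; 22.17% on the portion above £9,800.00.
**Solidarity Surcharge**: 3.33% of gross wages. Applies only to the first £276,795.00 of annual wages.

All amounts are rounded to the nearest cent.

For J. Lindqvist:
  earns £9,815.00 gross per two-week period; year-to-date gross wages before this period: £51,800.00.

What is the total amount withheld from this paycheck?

Wage Tax: taxable = £9,815.00
  £1,259.74 + 22.17% × (£9,815.00 − £9,800.00) = £1,259.74 + 22.17% × £15.00 = £1,263.07
Solidarity Surcharge: 3.33% × £9,815.00 = £326.84
Total: £1,263.07 + £326.84 = £1,589.91

£1,589.91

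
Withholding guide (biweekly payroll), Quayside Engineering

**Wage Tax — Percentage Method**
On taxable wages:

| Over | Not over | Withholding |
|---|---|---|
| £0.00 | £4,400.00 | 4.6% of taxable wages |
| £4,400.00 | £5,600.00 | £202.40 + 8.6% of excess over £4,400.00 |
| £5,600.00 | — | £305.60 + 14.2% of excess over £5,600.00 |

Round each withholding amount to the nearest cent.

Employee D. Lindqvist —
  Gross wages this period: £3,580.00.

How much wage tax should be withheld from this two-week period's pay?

£164.68

Wage Tax: taxable = £3,580.00
  4.6% × £3,580.00 = £164.68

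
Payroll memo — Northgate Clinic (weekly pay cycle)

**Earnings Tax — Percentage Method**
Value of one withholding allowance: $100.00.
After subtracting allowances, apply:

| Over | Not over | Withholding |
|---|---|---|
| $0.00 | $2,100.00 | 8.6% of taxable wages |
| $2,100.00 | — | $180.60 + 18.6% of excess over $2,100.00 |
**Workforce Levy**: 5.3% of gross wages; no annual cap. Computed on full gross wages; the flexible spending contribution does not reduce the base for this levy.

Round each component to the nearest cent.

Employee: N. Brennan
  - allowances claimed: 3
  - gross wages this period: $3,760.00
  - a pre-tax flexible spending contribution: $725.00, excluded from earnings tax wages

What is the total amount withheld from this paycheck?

$497.99

Earnings Tax: taxable = $3,760.00 − $725.00 − 3×$100.00 = $2,735.00
  $180.60 + 18.6% × ($2,735.00 − $2,100.00) = $180.60 + 18.6% × $635.00 = $298.71
Workforce Levy: 5.3% × $3,760.00 = $199.28
Total: $298.71 + $199.28 = $497.99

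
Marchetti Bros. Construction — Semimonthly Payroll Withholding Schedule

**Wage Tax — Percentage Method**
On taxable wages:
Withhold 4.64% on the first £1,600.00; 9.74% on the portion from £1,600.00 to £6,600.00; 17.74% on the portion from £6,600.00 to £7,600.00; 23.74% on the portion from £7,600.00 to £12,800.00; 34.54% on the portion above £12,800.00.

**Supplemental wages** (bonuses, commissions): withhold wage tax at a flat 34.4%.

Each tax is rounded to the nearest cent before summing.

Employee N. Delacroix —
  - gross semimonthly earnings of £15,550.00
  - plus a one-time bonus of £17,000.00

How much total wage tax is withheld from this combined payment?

£8,770.97

Wage Tax: taxable = £15,550.00
  £1,973.12 + 34.54% × (£15,550.00 − £12,800.00) = £1,973.12 + 34.54% × £2,750.00 = £2,922.97
Supplemental (34.4% flat on bonus): 34.4% × £17,000.00 = £5,848.00
Total wage tax: £2,922.97 + £5,848.00 = £8,770.97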